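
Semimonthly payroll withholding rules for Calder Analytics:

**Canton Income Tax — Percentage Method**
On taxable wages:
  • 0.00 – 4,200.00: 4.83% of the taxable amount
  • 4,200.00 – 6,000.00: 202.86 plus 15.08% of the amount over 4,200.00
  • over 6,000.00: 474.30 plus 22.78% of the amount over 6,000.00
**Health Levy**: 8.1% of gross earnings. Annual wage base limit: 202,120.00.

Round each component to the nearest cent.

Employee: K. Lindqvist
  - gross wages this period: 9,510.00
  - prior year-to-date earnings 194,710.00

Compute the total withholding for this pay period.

1,874.09

Canton Income Tax: taxable = 9,510.00
  474.30 + 22.78% × (9,510.00 − 6,000.00) = 474.30 + 22.78% × 3,510.00 = 1,273.88
Health Levy: cap 202,120.00 − YTD 194,710.00 = 7,410.00 subject; 8.1% × 7,410.00 = 600.21
Total: 1,273.88 + 600.21 = 1,874.09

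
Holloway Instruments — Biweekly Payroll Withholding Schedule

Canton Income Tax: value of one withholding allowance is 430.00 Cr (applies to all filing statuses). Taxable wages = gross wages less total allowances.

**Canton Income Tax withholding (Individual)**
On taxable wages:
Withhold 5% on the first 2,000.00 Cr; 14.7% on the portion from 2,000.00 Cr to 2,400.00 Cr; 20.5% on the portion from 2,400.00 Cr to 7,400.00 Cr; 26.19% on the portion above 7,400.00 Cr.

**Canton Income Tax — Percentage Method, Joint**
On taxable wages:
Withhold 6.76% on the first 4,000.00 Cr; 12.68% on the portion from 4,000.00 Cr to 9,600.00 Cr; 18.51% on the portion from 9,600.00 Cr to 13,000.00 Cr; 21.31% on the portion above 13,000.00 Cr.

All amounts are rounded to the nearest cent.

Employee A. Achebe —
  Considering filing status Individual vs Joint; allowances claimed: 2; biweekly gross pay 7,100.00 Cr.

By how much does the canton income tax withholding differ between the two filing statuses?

Canton Income Tax (Individual): taxable = 7,100.00 Cr − 2×430.00 Cr = 6,240.00 Cr
  158.80 Cr + 20.5% × (6,240.00 Cr − 2,400.00 Cr) = 158.80 Cr + 20.5% × 3,840.00 Cr = 946.00 Cr
Canton Income Tax (Joint): taxable = 7,100.00 Cr − 2×430.00 Cr = 6,240.00 Cr
  270.40 Cr + 12.68% × (6,240.00 Cr − 4,000.00 Cr) = 270.40 Cr + 12.68% × 2,240.00 Cr = 554.43 Cr
Difference: |946.00 Cr − 554.43 Cr| = 391.57 Cr (higher under Individual)

391.57 Cr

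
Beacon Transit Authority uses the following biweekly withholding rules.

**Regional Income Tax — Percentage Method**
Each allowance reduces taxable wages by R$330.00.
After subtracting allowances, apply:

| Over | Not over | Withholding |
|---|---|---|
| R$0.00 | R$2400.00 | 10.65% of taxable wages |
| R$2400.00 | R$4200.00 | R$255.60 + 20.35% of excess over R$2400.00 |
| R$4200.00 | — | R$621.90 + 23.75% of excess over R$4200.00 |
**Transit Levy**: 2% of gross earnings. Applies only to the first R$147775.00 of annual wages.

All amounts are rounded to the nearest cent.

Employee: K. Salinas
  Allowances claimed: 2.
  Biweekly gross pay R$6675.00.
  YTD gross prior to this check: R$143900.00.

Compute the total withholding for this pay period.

Regional Income Tax: taxable = R$6675.00 − 2×R$330.00 = R$6015.00
  R$621.90 + 23.75% × (R$6015.00 − R$4200.00) = R$621.90 + 23.75% × R$1815.00 = R$1052.96
Transit Levy: cap R$147775.00 − YTD R$143900.00 = R$3875.00 subject; 2% × R$3875.00 = R$77.50
Total: R$1052.96 + R$77.50 = R$1130.46

R$1130.46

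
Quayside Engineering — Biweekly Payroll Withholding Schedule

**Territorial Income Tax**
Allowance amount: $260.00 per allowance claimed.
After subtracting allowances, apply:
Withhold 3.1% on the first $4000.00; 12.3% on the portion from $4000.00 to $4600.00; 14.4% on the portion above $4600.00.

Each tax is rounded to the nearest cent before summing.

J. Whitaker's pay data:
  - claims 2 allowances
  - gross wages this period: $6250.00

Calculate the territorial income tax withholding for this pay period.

Territorial Income Tax: taxable = $6250.00 − 2×$260.00 = $5730.00
  $197.80 + 14.4% × ($5730.00 − $4600.00) = $197.80 + 14.4% × $1130.00 = $360.52

$360.52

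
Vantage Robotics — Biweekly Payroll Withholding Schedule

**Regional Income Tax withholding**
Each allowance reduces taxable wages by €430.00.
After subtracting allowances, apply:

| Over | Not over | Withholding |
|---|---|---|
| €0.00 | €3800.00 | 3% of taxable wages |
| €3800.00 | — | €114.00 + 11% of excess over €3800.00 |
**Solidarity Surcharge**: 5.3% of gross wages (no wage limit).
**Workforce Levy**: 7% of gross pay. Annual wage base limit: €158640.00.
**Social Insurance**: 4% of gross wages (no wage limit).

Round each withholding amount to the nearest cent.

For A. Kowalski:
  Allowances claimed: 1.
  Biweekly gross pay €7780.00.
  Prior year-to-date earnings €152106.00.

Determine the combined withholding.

€1685.42

Regional Income Tax: taxable = €7780.00 − 1×€430.00 = €7350.00
  €114.00 + 11% × (€7350.00 − €3800.00) = €114.00 + 11% × €3550.00 = €504.50
Solidarity Surcharge: 5.3% × €7780.00 = €412.34
Workforce Levy: cap €158640.00 − YTD €152106.00 = €6534.00 subject; 7% × €6534.00 = €457.38
Social Insurance: 4% × €7780.00 = €311.20
Total: €504.50 + €412.34 + €457.38 + €311.20 = €1685.42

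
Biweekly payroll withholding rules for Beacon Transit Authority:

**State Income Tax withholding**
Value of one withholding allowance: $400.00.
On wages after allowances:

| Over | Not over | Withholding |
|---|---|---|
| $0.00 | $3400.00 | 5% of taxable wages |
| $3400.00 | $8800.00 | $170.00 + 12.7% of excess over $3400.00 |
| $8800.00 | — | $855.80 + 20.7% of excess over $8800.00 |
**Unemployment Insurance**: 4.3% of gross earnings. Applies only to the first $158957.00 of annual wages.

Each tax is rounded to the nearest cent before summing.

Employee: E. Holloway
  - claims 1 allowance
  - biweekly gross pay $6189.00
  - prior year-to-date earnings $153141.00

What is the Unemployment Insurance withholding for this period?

$250.09

Unemployment Insurance: cap $158957.00 − YTD $153141.00 = $5816.00 subject; 4.3% × $5816.00 = $250.09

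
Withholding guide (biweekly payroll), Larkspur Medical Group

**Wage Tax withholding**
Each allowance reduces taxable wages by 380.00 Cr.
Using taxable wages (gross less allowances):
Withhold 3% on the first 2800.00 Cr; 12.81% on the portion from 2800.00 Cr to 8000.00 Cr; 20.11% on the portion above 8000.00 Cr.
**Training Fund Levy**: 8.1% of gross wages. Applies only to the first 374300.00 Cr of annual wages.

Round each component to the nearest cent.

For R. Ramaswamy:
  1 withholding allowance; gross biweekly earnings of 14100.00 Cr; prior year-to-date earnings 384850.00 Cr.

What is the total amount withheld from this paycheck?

1900.41 Cr

Wage Tax: taxable = 14100.00 Cr − 1×380.00 Cr = 13720.00 Cr
  750.12 Cr + 20.11% × (13720.00 Cr − 8000.00 Cr) = 750.12 Cr + 20.11% × 5720.00 Cr = 1900.41 Cr
Training Fund Levy: YTD 384850.00 Cr ≥ cap 374300.00 Cr → 0.00 Cr
Total: 1900.41 Cr + 0.00 Cr = 1900.41 Cr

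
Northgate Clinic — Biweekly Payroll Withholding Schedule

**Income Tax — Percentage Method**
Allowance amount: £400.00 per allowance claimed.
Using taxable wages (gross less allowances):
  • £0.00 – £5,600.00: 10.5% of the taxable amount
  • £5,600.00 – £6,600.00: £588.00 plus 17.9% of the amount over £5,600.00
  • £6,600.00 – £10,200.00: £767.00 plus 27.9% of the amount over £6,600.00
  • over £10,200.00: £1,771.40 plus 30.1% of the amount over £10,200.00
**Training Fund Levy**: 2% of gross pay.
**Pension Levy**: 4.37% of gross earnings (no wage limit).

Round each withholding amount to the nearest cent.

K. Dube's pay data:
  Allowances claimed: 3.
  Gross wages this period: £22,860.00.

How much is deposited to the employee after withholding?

£16,182.96

Income Tax: taxable = £22,860.00 − 3×£400.00 = £21,660.00
  £1,771.40 + 30.1% × (£21,660.00 − £10,200.00) = £1,771.40 + 30.1% × £11,460.00 = £5,220.86
Training Fund Levy: 2% × £22,860.00 = £457.20
Pension Levy: 4.37% × £22,860.00 = £998.98
Total withheld: £5,220.86 + £457.20 + £998.98 = £6,677.04
Net pay: £22,860.00 − £6,677.04 = £16,182.96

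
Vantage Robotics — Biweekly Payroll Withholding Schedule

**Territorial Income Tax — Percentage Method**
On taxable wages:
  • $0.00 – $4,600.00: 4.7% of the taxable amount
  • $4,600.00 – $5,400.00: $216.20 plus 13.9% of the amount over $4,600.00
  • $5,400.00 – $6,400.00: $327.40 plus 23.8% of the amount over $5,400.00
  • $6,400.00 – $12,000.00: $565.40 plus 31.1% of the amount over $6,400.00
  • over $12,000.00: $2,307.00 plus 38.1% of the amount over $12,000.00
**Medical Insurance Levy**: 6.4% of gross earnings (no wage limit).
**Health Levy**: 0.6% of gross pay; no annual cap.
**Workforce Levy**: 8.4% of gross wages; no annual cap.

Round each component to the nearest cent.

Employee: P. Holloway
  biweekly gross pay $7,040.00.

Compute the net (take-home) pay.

$5,191.40

Territorial Income Tax: taxable = $7,040.00
  $565.40 + 31.1% × ($7,040.00 − $6,400.00) = $565.40 + 31.1% × $640.00 = $764.44
Medical Insurance Levy: 6.4% × $7,040.00 = $450.56
Health Levy: 0.6% × $7,040.00 = $42.24
Workforce Levy: 8.4% × $7,040.00 = $591.36
Total withheld: $764.44 + $450.56 + $42.24 + $591.36 = $1,848.60
Net pay: $7,040.00 − $1,848.60 = $5,191.40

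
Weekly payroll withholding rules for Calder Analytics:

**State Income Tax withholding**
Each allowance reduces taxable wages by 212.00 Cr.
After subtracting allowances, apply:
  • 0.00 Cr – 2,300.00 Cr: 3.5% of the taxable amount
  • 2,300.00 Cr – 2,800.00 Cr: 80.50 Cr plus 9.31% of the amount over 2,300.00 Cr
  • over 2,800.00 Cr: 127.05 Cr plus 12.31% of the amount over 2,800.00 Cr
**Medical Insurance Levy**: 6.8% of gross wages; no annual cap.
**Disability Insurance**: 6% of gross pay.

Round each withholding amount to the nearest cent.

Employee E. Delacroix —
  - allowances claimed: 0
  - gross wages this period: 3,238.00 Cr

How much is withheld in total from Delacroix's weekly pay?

595.43 Cr

State Income Tax: taxable = 3,238.00 Cr
  127.05 Cr + 12.31% × (3,238.00 Cr − 2,800.00 Cr) = 127.05 Cr + 12.31% × 438.00 Cr = 180.97 Cr
Medical Insurance Levy: 6.8% × 3,238.00 Cr = 220.18 Cr
Disability Insurance: 6% × 3,238.00 Cr = 194.28 Cr
Total: 180.97 Cr + 220.18 Cr + 194.28 Cr = 595.43 Cr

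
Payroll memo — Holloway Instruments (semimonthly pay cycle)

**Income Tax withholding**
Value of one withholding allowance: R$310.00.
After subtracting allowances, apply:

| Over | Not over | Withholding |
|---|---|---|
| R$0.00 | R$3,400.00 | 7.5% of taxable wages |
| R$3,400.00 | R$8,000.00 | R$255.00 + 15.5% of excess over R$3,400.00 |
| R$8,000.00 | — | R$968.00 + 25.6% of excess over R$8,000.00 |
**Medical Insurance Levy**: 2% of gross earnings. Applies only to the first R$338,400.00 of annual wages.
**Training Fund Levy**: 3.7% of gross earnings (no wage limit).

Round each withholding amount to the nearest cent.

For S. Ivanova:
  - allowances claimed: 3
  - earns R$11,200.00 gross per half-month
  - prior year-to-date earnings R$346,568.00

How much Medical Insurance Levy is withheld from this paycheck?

Medical Insurance Levy: YTD R$346,568.00 ≥ cap R$338,400.00 → R$0.00

R$0.00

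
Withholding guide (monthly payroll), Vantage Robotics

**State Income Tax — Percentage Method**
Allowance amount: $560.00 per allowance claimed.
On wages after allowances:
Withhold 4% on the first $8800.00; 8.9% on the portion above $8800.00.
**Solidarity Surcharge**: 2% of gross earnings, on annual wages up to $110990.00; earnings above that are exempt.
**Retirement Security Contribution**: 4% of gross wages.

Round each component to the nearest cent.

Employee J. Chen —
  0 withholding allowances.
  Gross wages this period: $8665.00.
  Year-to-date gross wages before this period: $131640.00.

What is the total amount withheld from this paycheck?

State Income Tax: taxable = $8665.00
  4% × $8665.00 = $346.60
Solidarity Surcharge: YTD $131640.00 ≥ cap $110990.00 → $0.00
Retirement Security Contribution: 4% × $8665.00 = $346.60
Total: $346.60 + $0.00 + $346.60 = $693.20

$693.20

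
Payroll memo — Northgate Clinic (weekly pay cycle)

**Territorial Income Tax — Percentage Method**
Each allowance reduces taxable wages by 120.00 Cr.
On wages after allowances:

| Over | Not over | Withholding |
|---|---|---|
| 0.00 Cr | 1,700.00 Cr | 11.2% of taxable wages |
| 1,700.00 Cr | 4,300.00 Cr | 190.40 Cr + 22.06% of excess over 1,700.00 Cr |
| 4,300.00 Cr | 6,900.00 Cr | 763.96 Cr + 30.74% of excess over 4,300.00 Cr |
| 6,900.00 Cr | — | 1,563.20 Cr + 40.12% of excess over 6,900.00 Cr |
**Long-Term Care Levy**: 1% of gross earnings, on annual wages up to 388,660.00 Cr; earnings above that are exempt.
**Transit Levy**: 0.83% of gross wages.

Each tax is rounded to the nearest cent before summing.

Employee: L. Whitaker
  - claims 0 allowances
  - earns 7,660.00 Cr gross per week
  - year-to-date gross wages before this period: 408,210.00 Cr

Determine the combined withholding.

1,931.69 Cr

Territorial Income Tax: taxable = 7,660.00 Cr
  1,563.20 Cr + 40.12% × (7,660.00 Cr − 6,900.00 Cr) = 1,563.20 Cr + 40.12% × 760.00 Cr = 1,868.11 Cr
Long-Term Care Levy: YTD 408,210.00 Cr ≥ cap 388,660.00 Cr → 0.00 Cr
Transit Levy: 0.83% × 7,660.00 Cr = 63.58 Cr
Total: 1,868.11 Cr + 0.00 Cr + 63.58 Cr = 1,931.69 Cr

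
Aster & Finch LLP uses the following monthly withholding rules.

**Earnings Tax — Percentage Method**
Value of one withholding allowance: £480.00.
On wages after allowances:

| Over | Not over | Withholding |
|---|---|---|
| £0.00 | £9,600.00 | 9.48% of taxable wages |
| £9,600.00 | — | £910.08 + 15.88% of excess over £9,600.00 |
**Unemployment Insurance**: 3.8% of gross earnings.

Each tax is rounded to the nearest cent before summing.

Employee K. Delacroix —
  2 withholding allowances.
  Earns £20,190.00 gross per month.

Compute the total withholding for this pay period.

£3,206.54

Earnings Tax: taxable = £20,190.00 − 2×£480.00 = £19,230.00
  £910.08 + 15.88% × (£19,230.00 − £9,600.00) = £910.08 + 15.88% × £9,630.00 = £2,439.32
Unemployment Insurance: 3.8% × £20,190.00 = £767.22
Total: £2,439.32 + £767.22 = £3,206.54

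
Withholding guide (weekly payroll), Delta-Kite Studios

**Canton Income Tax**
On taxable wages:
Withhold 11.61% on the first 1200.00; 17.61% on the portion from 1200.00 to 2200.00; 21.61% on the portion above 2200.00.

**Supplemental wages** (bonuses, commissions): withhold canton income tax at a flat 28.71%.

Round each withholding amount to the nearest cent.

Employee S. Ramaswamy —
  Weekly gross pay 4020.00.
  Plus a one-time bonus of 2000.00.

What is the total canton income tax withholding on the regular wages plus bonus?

1282.92

Canton Income Tax: taxable = 4020.00
  315.42 + 21.61% × (4020.00 − 2200.00) = 315.42 + 21.61% × 1820.00 = 708.72
Supplemental (28.71% flat on bonus): 28.71% × 2000.00 = 574.20
Total canton income tax: 708.72 + 574.20 = 1282.92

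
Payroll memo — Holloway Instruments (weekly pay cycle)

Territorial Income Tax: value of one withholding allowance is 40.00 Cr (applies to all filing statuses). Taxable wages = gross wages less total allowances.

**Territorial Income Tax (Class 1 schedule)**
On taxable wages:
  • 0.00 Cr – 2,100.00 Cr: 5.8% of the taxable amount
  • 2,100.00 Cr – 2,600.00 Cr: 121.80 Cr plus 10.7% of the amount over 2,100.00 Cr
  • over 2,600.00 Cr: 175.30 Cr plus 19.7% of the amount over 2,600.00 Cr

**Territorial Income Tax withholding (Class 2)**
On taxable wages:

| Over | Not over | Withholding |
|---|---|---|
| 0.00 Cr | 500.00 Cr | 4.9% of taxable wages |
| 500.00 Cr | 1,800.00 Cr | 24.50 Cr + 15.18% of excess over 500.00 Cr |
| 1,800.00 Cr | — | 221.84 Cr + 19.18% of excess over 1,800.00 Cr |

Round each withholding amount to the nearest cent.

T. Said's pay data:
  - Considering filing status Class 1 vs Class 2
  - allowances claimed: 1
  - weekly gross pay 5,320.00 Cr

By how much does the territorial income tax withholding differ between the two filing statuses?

186.04 Cr

Territorial Income Tax (Class 1): taxable = 5,320.00 Cr − 1×40.00 Cr = 5,280.00 Cr
  175.30 Cr + 19.7% × (5,280.00 Cr − 2,600.00 Cr) = 175.30 Cr + 19.7% × 2,680.00 Cr = 703.26 Cr
Territorial Income Tax (Class 2): taxable = 5,320.00 Cr − 1×40.00 Cr = 5,280.00 Cr
  221.84 Cr + 19.18% × (5,280.00 Cr − 1,800.00 Cr) = 221.84 Cr + 19.18% × 3,480.00 Cr = 889.30 Cr
Difference: |703.26 Cr − 889.30 Cr| = 186.04 Cr (higher under Class 2)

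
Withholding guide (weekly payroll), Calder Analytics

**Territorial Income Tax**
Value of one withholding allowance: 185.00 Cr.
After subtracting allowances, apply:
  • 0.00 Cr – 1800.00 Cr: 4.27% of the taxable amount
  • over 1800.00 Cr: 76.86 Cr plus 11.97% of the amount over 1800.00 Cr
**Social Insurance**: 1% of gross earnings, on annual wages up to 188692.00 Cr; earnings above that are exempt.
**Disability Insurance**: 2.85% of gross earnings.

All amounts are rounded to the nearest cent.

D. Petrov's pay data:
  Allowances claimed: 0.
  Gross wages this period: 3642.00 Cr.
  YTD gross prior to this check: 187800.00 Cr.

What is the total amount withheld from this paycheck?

410.07 Cr

Territorial Income Tax: taxable = 3642.00 Cr
  76.86 Cr + 11.97% × (3642.00 Cr − 1800.00 Cr) = 76.86 Cr + 11.97% × 1842.00 Cr = 297.35 Cr
Social Insurance: cap 188692.00 Cr − YTD 187800.00 Cr = 892.00 Cr subject; 1% × 892.00 Cr = 8.92 Cr
Disability Insurance: 2.85% × 3642.00 Cr = 103.80 Cr
Total: 297.35 Cr + 8.92 Cr + 103.80 Cr = 410.07 Cr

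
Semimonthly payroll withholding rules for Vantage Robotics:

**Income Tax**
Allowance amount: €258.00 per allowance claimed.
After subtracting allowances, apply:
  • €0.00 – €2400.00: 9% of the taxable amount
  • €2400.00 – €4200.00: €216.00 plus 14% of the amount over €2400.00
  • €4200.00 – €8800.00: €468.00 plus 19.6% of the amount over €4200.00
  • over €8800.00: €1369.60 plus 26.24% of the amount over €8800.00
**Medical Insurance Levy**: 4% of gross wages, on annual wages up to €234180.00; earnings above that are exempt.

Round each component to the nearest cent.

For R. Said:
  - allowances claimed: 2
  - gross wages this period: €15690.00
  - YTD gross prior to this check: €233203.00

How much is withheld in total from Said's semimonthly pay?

Income Tax: taxable = €15690.00 − 2×€258.00 = €15174.00
  €1369.60 + 26.24% × (€15174.00 − €8800.00) = €1369.60 + 26.24% × €6374.00 = €3042.14
Medical Insurance Levy: cap €234180.00 − YTD €233203.00 = €977.00 subject; 4% × €977.00 = €39.08
Total: €3042.14 + €39.08 = €3081.22

€3081.22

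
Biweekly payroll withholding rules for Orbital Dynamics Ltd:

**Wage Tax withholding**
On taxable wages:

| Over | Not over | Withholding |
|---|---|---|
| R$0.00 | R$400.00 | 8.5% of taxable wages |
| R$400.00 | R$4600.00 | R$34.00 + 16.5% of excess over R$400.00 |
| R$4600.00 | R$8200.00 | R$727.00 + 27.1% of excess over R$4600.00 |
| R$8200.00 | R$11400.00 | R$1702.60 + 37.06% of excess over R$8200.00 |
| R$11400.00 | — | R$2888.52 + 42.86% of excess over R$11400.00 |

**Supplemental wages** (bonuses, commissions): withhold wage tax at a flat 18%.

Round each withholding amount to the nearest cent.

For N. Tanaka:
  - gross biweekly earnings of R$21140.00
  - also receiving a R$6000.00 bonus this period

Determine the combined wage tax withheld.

Wage Tax: taxable = R$21140.00
  R$2888.52 + 42.86% × (R$21140.00 − R$11400.00) = R$2888.52 + 42.86% × R$9740.00 = R$7063.08
Supplemental (18% flat on bonus): 18% × R$6000.00 = R$1080.00
Total wage tax: R$7063.08 + R$1080.00 = R$8143.08

R$8143.08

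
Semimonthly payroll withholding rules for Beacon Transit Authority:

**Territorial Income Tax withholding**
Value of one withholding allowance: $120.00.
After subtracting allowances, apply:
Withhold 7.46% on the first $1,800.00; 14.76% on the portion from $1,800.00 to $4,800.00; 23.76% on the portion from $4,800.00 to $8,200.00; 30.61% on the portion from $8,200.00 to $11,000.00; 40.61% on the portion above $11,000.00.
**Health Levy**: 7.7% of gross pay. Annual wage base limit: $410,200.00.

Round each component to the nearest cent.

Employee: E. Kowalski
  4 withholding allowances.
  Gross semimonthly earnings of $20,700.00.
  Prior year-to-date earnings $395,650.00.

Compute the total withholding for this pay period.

$7,106.59

Territorial Income Tax: taxable = $20,700.00 − 4×$120.00 = $20,220.00
  $2,242.00 + 40.61% × ($20,220.00 − $11,000.00) = $2,242.00 + 40.61% × $9,220.00 = $5,986.24
Health Levy: cap $410,200.00 − YTD $395,650.00 = $14,550.00 subject; 7.7% × $14,550.00 = $1,120.35
Total: $5,986.24 + $1,120.35 = $7,106.59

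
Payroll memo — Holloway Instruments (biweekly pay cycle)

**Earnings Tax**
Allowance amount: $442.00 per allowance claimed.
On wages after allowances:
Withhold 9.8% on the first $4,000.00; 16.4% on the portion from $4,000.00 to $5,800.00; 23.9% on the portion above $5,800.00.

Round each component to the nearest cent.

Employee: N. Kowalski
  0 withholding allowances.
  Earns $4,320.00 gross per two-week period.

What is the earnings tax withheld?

$444.48

Earnings Tax: taxable = $4,320.00
  $392.00 + 16.4% × ($4,320.00 − $4,000.00) = $392.00 + 16.4% × $320.00 = $444.48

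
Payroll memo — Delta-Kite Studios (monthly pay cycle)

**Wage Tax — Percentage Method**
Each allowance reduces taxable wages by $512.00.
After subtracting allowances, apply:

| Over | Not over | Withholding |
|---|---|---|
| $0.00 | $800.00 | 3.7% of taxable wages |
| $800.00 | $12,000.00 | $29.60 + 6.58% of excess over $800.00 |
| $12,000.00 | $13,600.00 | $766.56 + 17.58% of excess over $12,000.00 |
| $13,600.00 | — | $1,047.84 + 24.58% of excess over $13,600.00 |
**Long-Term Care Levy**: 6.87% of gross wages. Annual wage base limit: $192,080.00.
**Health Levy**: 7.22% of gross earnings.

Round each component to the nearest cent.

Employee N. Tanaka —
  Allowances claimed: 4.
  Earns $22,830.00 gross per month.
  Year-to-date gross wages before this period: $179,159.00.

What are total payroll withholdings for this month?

$5,349.18

Wage Tax: taxable = $22,830.00 − 4×$512.00 = $20,782.00
  $1,047.84 + 24.58% × ($20,782.00 − $13,600.00) = $1,047.84 + 24.58% × $7,182.00 = $2,813.18
Long-Term Care Levy: cap $192,080.00 − YTD $179,159.00 = $12,921.00 subject; 6.87% × $12,921.00 = $887.67
Health Levy: 7.22% × $22,830.00 = $1,648.33
Total: $2,813.18 + $887.67 + $1,648.33 = $5,349.18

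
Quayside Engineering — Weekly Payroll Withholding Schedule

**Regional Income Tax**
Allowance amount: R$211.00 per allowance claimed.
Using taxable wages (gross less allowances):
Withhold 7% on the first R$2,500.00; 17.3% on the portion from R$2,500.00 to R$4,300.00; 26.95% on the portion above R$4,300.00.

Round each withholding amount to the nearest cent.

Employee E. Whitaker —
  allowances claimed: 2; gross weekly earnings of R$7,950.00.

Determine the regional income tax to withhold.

R$1,356.35

Regional Income Tax: taxable = R$7,950.00 − 2×R$211.00 = R$7,528.00
  R$486.40 + 26.95% × (R$7,528.00 − R$4,300.00) = R$486.40 + 26.95% × R$3,228.00 = R$1,356.35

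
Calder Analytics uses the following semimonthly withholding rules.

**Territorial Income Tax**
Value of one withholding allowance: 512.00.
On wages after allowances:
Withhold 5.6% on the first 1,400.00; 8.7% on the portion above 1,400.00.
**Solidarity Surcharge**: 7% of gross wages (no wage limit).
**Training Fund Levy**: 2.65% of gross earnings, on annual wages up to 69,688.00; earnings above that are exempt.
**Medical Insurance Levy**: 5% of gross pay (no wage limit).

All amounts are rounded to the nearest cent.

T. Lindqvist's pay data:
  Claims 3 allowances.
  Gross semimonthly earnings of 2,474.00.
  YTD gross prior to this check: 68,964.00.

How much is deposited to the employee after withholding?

Territorial Income Tax: taxable = 2,474.00 − 3×512.00 = 938.00
  5.6% × 938.00 = 52.53
Solidarity Surcharge: 7% × 2,474.00 = 173.18
Training Fund Levy: cap 69,688.00 − YTD 68,964.00 = 724.00 subject; 2.65% × 724.00 = 19.19
Medical Insurance Levy: 5% × 2,474.00 = 123.70
Total withheld: 52.53 + 173.18 + 19.19 + 123.70 = 368.60
Net pay: 2,474.00 − 368.60 = 2,105.40

2,105.40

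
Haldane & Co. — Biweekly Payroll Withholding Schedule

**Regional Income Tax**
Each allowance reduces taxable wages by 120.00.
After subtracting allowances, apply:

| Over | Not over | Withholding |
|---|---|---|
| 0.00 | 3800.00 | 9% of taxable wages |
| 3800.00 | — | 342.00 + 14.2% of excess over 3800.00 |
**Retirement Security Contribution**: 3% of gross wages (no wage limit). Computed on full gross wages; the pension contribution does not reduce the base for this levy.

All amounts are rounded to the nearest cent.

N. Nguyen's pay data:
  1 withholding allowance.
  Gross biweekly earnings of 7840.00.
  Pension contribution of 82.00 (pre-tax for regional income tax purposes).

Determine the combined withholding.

Regional Income Tax: taxable = 7840.00 − 82.00 − 1×120.00 = 7638.00
  342.00 + 14.2% × (7638.00 − 3800.00) = 342.00 + 14.2% × 3838.00 = 887.00
Retirement Security Contribution: 3% × 7840.00 = 235.20
Total: 887.00 + 235.20 = 1122.20

1122.20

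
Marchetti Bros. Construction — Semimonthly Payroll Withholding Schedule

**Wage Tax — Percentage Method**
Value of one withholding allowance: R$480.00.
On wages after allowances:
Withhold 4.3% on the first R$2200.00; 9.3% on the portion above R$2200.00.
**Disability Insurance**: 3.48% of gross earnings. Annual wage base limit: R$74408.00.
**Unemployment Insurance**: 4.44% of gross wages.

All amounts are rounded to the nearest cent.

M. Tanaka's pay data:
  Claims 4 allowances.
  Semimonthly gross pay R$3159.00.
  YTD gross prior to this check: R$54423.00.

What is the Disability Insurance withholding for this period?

R$109.93

Disability Insurance: 3.48% × R$3159.00 = R$109.93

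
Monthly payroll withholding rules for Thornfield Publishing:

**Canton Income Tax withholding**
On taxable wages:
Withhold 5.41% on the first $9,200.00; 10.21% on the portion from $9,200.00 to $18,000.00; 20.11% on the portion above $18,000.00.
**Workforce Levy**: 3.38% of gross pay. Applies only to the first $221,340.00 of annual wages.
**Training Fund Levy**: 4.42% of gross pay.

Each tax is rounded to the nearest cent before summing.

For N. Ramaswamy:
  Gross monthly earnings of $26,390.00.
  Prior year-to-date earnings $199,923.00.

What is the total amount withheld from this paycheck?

$4,973.76

Canton Income Tax: taxable = $26,390.00
  $1,396.20 + 20.11% × ($26,390.00 − $18,000.00) = $1,396.20 + 20.11% × $8,390.00 = $3,083.43
Workforce Levy: cap $221,340.00 − YTD $199,923.00 = $21,417.00 subject; 3.38% × $21,417.00 = $723.89
Training Fund Levy: 4.42% × $26,390.00 = $1,166.44
Total: $3,083.43 + $723.89 + $1,166.44 = $4,973.76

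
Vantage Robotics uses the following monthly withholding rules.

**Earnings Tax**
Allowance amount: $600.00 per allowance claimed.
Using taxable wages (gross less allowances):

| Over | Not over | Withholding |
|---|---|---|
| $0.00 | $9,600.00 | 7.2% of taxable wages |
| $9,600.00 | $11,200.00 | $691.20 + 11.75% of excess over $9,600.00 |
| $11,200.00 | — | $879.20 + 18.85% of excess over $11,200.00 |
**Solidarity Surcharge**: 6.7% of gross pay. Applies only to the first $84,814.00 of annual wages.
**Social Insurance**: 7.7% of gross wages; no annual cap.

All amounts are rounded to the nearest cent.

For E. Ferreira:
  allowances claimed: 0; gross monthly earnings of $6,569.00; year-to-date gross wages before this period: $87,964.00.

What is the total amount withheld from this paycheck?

$978.78

Earnings Tax: taxable = $6,569.00
  7.2% × $6,569.00 = $472.97
Solidarity Surcharge: YTD $87,964.00 ≥ cap $84,814.00 → $0.00
Social Insurance: 7.7% × $6,569.00 = $505.81
Total: $472.97 + $0.00 + $505.81 = $978.78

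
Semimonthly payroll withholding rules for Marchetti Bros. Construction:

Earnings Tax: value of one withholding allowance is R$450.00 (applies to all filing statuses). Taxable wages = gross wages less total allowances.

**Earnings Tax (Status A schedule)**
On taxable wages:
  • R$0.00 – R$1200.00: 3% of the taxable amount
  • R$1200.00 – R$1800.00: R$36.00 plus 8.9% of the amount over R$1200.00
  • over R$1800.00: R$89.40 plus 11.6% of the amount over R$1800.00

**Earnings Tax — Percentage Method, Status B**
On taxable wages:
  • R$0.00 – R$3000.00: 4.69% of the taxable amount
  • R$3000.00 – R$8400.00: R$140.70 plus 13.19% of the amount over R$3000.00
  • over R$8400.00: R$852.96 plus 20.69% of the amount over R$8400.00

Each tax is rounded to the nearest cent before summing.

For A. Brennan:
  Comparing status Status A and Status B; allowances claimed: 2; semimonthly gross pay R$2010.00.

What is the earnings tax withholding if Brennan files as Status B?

Earnings Tax (Status B): taxable = R$2010.00 − 2×R$450.00 = R$1110.00
  4.69% × R$1110.00 = R$52.06

R$52.06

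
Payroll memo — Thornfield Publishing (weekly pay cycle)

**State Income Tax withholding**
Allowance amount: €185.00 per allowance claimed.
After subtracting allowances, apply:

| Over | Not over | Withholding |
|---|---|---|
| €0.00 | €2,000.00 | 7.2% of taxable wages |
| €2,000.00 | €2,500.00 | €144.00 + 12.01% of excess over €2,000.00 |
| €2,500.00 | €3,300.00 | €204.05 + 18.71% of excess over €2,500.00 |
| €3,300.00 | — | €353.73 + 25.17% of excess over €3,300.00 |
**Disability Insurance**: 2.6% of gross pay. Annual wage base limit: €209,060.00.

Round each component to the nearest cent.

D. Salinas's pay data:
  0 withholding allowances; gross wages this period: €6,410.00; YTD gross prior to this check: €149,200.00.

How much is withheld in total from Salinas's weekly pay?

€1,303.18

State Income Tax: taxable = €6,410.00
  €353.73 + 25.17% × (€6,410.00 − €3,300.00) = €353.73 + 25.17% × €3,110.00 = €1,136.52
Disability Insurance: 2.6% × €6,410.00 = €166.66
Total: €1,136.52 + €166.66 = €1,303.18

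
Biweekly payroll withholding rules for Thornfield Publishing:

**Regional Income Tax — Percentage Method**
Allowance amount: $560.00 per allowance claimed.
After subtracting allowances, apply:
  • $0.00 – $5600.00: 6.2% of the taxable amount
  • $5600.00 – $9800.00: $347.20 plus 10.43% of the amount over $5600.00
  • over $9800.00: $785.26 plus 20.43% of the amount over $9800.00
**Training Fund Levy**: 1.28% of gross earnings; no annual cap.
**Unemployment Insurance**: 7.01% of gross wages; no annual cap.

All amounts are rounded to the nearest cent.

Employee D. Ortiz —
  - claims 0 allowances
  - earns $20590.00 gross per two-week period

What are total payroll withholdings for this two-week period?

$4696.57

Regional Income Tax: taxable = $20590.00
  $785.26 + 20.43% × ($20590.00 − $9800.00) = $785.26 + 20.43% × $10790.00 = $2989.66
Training Fund Levy: 1.28% × $20590.00 = $263.55
Unemployment Insurance: 7.01% × $20590.00 = $1443.36
Total: $2989.66 + $263.55 + $1443.36 = $4696.57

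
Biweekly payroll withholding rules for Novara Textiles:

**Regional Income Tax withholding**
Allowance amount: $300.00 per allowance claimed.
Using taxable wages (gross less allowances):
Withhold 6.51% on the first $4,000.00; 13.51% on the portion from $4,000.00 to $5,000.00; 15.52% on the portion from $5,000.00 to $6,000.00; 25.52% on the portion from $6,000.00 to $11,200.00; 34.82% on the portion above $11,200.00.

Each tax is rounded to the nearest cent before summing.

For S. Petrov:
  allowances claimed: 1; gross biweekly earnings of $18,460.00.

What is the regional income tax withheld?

$4,301.21

Regional Income Tax: taxable = $18,460.00 − 1×$300.00 = $18,160.00
  $1,877.74 + 34.82% × ($18,160.00 − $11,200.00) = $1,877.74 + 34.82% × $6,960.00 = $4,301.21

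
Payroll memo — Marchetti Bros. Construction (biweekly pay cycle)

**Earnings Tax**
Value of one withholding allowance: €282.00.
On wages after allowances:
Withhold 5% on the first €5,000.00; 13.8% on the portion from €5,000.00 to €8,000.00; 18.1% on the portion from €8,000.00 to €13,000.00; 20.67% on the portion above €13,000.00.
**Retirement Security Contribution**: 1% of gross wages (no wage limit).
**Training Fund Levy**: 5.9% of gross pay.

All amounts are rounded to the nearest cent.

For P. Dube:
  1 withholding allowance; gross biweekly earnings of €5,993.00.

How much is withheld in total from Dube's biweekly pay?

€761.64

Earnings Tax: taxable = €5,993.00 − 1×€282.00 = €5,711.00
  €250.00 + 13.8% × (€5,711.00 − €5,000.00) = €250.00 + 13.8% × €711.00 = €348.12
Retirement Security Contribution: 1% × €5,993.00 = €59.93
Training Fund Levy: 5.9% × €5,993.00 = €353.59
Total: €348.12 + €59.93 + €353.59 = €761.64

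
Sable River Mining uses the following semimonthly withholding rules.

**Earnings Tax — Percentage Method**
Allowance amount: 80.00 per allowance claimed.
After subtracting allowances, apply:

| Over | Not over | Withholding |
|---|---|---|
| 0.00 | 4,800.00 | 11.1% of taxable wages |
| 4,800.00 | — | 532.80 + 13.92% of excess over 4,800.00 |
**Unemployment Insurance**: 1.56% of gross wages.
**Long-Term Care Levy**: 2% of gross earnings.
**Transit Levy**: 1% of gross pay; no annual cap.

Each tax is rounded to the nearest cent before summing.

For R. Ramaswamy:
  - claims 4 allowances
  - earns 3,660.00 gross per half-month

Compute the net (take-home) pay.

Earnings Tax: taxable = 3,660.00 − 4×80.00 = 3,340.00
  11.1% × 3,340.00 = 370.74
Unemployment Insurance: 1.56% × 3,660.00 = 57.10
Long-Term Care Levy: 2% × 3,660.00 = 73.20
Transit Levy: 1% × 3,660.00 = 36.60
Total withheld: 370.74 + 57.10 + 73.20 + 36.60 = 537.64
Net pay: 3,660.00 − 537.64 = 3,122.36

3,122.36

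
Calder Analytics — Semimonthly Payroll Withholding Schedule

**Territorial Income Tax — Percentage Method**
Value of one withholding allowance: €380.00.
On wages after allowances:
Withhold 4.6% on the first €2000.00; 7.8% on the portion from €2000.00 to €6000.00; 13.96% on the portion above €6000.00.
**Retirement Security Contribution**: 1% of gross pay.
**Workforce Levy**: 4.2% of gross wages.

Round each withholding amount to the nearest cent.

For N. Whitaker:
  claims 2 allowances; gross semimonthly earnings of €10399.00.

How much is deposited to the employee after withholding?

€8946.25

Territorial Income Tax: taxable = €10399.00 − 2×€380.00 = €9639.00
  €404.00 + 13.96% × (€9639.00 − €6000.00) = €404.00 + 13.96% × €3639.00 = €912.00
Retirement Security Contribution: 1% × €10399.00 = €103.99
Workforce Levy: 4.2% × €10399.00 = €436.76
Total withheld: €912.00 + €103.99 + €436.76 = €1452.75
Net pay: €10399.00 − €1452.75 = €8946.25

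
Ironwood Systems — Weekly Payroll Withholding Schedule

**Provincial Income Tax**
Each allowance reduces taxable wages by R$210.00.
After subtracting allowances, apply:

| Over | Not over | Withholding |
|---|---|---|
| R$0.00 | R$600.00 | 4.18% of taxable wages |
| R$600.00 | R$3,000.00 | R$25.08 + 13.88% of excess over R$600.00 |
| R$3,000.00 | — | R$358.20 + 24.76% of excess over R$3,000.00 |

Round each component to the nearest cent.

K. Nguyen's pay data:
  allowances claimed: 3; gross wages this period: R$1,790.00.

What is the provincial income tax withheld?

R$102.81

Provincial Income Tax: taxable = R$1,790.00 − 3×R$210.00 = R$1,160.00
  R$25.08 + 13.88% × (R$1,160.00 − R$600.00) = R$25.08 + 13.88% × R$560.00 = R$102.81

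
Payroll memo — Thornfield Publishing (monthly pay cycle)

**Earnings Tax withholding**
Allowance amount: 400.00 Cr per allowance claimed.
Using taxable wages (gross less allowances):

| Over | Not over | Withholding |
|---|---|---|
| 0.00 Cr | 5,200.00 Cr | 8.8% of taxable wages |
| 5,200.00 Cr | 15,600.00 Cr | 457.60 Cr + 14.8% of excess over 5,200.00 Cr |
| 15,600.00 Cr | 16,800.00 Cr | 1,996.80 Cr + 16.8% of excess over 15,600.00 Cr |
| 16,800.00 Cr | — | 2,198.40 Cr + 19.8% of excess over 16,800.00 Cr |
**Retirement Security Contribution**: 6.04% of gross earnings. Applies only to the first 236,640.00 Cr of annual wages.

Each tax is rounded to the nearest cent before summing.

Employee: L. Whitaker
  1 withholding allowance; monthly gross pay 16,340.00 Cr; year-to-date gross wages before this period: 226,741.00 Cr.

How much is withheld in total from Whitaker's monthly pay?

2,651.82 Cr

Earnings Tax: taxable = 16,340.00 Cr − 1×400.00 Cr = 15,940.00 Cr
  1,996.80 Cr + 16.8% × (15,940.00 Cr − 15,600.00 Cr) = 1,996.80 Cr + 16.8% × 340.00 Cr = 2,053.92 Cr
Retirement Security Contribution: cap 236,640.00 Cr − YTD 226,741.00 Cr = 9,899.00 Cr subject; 6.04% × 9,899.00 Cr = 597.90 Cr
Total: 2,053.92 Cr + 597.90 Cr = 2,651.82 Cr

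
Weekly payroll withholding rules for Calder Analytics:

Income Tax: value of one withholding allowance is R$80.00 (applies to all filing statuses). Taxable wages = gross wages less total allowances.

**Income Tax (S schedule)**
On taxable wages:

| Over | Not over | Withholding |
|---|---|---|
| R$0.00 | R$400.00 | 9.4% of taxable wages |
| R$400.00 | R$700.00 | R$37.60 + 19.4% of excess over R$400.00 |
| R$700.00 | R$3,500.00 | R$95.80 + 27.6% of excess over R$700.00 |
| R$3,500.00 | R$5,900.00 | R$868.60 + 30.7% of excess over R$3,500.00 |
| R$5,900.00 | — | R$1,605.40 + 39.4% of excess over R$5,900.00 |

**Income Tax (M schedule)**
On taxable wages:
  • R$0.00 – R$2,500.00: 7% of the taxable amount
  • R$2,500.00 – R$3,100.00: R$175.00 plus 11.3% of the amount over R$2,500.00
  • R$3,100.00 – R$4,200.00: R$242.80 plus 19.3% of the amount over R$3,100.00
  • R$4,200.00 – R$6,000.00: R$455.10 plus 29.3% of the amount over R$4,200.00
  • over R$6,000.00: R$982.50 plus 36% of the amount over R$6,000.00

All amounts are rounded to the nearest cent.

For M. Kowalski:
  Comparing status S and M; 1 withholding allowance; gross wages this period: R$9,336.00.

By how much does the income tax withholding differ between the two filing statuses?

R$773.00

Income Tax (S): taxable = R$9,336.00 − 1×R$80.00 = R$9,256.00
  R$1,605.40 + 39.4% × (R$9,256.00 − R$5,900.00) = R$1,605.40 + 39.4% × R$3,356.00 = R$2,927.66
Income Tax (M): taxable = R$9,336.00 − 1×R$80.00 = R$9,256.00
  R$982.50 + 36% × (R$9,256.00 − R$6,000.00) = R$982.50 + 36% × R$3,256.00 = R$2,154.66
Difference: |R$2,927.66 − R$2,154.66| = R$773.00 (higher under S)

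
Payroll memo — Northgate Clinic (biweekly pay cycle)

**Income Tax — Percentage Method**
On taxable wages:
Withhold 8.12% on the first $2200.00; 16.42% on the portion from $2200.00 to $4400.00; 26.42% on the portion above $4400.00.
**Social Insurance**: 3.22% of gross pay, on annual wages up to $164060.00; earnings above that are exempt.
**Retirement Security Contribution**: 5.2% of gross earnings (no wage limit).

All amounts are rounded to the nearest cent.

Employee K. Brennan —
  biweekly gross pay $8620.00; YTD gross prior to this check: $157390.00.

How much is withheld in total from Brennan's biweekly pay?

Income Tax: taxable = $8620.00
  $539.88 + 26.42% × ($8620.00 − $4400.00) = $539.88 + 26.42% × $4220.00 = $1654.80
Social Insurance: cap $164060.00 − YTD $157390.00 = $6670.00 subject; 3.22% × $6670.00 = $214.77
Retirement Security Contribution: 5.2% × $8620.00 = $448.24
Total: $1654.80 + $214.77 + $448.24 = $2317.81

$2317.81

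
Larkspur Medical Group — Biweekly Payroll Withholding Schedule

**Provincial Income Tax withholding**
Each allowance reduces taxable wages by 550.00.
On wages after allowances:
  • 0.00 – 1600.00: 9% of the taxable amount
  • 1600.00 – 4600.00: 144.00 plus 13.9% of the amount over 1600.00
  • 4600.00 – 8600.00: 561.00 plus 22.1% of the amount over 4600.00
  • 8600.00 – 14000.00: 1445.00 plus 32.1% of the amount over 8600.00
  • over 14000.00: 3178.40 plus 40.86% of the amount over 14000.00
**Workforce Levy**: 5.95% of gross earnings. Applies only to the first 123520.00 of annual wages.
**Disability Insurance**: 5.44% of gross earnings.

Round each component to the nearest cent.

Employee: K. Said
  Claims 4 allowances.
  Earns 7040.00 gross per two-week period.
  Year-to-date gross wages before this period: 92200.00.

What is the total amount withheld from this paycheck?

Provincial Income Tax: taxable = 7040.00 − 4×550.00 = 4840.00
  561.00 + 22.1% × (4840.00 − 4600.00) = 561.00 + 22.1% × 240.00 = 614.04
Workforce Levy: 5.95% × 7040.00 = 418.88
Disability Insurance: 5.44% × 7040.00 = 382.98
Total: 614.04 + 418.88 + 382.98 = 1415.90

1415.90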